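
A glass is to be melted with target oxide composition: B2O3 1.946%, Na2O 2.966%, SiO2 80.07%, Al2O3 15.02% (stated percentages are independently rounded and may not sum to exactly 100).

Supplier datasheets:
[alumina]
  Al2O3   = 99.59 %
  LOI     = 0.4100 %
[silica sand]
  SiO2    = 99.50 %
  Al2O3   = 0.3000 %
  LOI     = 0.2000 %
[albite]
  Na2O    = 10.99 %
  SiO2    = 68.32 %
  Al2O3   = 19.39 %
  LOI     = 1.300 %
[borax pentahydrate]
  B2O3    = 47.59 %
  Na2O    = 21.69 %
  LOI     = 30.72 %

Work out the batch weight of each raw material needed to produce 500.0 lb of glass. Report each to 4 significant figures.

Batch per 500.0 lb glass:
  alumina: 55.98 lb
  silica sand: 337.4 lb
  albite: 94.59 lb
  borax pentahydrate: 20.45 lb
Total batch = 508.4 lb; LOI loss = 8.416 lb; yield = 98.34%

Every computation carries exact precision end to end; the intermediate values are shown with 4-significant-digit rounding at each printed step — every reported figure is rounded just once. All derived quantities, including yield, totals, ignition loss, glass mass, four oxide percentages, are re-derived using the weight values per 500.0 lb of glass in exact precision, exactly as shown in the problem or answer text.
Target oxide masses per 500.0 lb glass:
  B2O3: 1.946% × 500.0 = 9.730 lb
  Na2O: 2.966% × 500.0 = 14.83 lb
  SiO2: 80.07% × 500.0 = 400.4 lb
  Al2O3: 15.02% × 500.0 = 75.10 lb
A balance pass over the oxides, on the weights just shown, versus the basis set out (every target is met by its sum inside rounding margins):
  B2O3: 20.45·0.4759 = 9.732 lb (target 9.730 lb)
  Na2O: 94.59·0.1099 + 20.45·0.2169 = 14.83 lb (target 14.83 lb)
  SiO2: 337.4·0.9950 + 94.59·0.6832 = 400.3 lb (target 400.4 lb)
  Al2O3: 55.98·0.9959 + 337.4·0.003000 + 94.59·0.1939 = 75.10 lb (target 75.10 lb)
Glass-mass closure: the batch minus its LOI: 500.0 lb (the Σ of target masses is 500.0 lb; with the basis standing at 500.0 lb — differing by rounding only).
Whole-batch sum: Σ batch = 508.4 lb; ignition loss, Σ(batch × LOI) = 8.416 lb; yield, glass over the total, = 98.34%.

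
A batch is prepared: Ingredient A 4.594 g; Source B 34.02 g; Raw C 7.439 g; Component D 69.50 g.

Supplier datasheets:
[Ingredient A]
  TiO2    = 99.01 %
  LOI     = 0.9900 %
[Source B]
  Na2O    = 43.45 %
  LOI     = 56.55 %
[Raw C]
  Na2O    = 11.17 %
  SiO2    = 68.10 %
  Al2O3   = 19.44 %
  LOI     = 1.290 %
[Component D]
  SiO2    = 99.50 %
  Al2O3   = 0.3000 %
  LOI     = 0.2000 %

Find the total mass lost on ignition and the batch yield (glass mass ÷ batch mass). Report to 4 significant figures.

Intermediates are printed, rounded to 4 significant digits, across the worked steps; the working math carries full precision in every operation — a single rounding finalizes every reported value. The derived quantities are rebuilt in exact precision (the four compositions, ignition loss, totals, the yield, net glass mass) starting from the weights at 96.03 g of glass, as they appear in the problem or answer text.
Ignition loss by material:
  Ingredient A: 4.594 × 0.009900 = 0.04548 g
  Source B: 34.02 × 0.5655 = 19.24 g
  Raw C: 7.439 × 0.01290 = 0.09596 g
  Component D: 69.50 × 0.002000 = 0.1390 g
Total LOI = 19.52 g
Glass = batch − LOI = 115.6 − 19.52 = 96.03 g

LOI loss = 19.52 g; glass = 96.03 g; yield = 83.11%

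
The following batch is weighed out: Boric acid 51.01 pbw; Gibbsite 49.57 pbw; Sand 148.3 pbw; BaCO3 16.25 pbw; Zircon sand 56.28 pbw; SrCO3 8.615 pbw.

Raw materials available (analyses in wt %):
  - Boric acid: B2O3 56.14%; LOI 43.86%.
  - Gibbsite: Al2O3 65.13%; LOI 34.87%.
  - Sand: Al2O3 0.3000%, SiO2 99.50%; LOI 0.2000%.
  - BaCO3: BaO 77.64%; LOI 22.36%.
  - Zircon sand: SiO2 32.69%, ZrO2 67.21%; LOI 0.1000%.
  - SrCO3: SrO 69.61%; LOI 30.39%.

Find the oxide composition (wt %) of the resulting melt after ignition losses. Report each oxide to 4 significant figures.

Glass mass = 283.8 pbw (batch 330.0 − LOI 46.26).
Composition: Al2O3 11.53%, SiO2 58.48%, B2O3 10.09%, SrO 2.113%, BaO 4.446%, ZrO2 13.33%

Working values are shown (rounded to 4 significant figures) across the worked steps — the whole derivation maintains exact precision at all times — a single rounding yields every reported result — derived quantities (glass mass, six oxide percentages, the yield, LOI, the totals) are carried from the weighed amounts on 283.8 pbw of glass at exact precision precisely as stated by the question or the answer.
Per-oxide mass from batch:
  Al2O3: 49.57·0.6513 + 148.3·0.003000 = 32.73 pbw
  SiO2: 148.3·0.9950 + 56.28·0.3269 = 166.0 pbw
  B2O3: 51.01·0.5614 = 28.64 pbw
  SrO: 8.615·0.6961 = 5.997 pbw
  BaO: 16.25·0.7764 = 12.62 pbw
  ZrO2: 56.28·0.6721 = 37.83 pbw
LOI: 51.01·0.4386 + 49.57·0.3487 + 148.3·0.002000 + 16.25·0.2236 + 56.28·0.001000 + 8.615·0.3039 = 46.26 pbw
batch − LOI leaves glass = 330.0 − 46.26 = 283.8 pbw (= Σ oxide masses)
wt % = 100 × oxide mass / glass mass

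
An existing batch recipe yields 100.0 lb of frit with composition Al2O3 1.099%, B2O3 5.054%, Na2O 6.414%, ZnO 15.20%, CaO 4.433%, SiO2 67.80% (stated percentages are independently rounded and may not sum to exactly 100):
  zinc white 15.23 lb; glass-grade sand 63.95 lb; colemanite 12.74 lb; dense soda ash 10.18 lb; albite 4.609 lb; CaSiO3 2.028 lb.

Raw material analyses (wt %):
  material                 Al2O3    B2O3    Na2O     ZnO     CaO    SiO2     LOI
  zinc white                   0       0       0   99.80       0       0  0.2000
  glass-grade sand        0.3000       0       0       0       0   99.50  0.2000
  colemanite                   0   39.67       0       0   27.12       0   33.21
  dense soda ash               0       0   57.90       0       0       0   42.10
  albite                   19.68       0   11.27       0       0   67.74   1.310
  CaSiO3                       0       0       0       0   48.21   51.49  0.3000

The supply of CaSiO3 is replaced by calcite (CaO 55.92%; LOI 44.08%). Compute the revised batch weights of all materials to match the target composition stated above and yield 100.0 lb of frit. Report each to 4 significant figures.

Revised batch per 100.0 lb frit:
  zinc white: 15.23 lb
  glass-grade sand: 65.01 lb
  colemanite: 12.74 lb
  dense soda ash: 10.18 lb
  albite: 4.593 lb
  calcite: 1.749 lb
Total batch = 109.5 lb; LOI loss = 9.508 lb

The whole derivation keeps full precision from start to finish — intermediates are shown, with 4-significant-figure rounding, within the worked lines; every reported number sees exactly one rounding; all derived quantities (the six compositions, the yield, LOI, totals, glass mass) are rebuilt from the weighed amounts per 100.0 lb of glass at full float precision, as given in question or answer.
The oxide mass targets at 100.0 lb frit:
  Al2O3: 1.099% × 100.0 = 1.099 lb
  B2O3: 5.054% × 100.0 = 5.054 lb
  Na2O: 6.414% × 100.0 = 6.414 lb
  ZnO: 15.20% × 100.0 = 15.20 lb
  CaO: 4.433% × 100.0 = 4.433 lb
  SiO2: 67.80% × 100.0 = 67.80 lb
Oxide-by-oxide audit on the weights just shown, for the quoted basis mass (each sum matches its target mass net of answer rounding effects):
  Al2O3: 65.01·0.003000 + 4.593·0.1968 = 1.099 lb (target 1.099 lb)
  B2O3: 12.74·0.3967 = 5.054 lb (target 5.054 lb)
  Na2O: 10.18·0.5790 + 4.593·0.1127 = 6.412 lb (target 6.414 lb)
  ZnO: 15.23·0.9980 = 15.20 lb (target 15.20 lb)
  CaO: 12.74·0.2712 + 1.749·0.5592 = 4.433 lb (target 4.433 lb)
  SiO2: 65.01·0.9950 + 4.593·0.6774 = 67.80 lb (target 67.80 lb)
Consistency of the glass mass: batch total minus LOI = 99.99 lb (targets for the oxides total 100.0 lb; with the basis standing at 100.0 lb — differing by rounding only).
Summing the batch: Σ batch = 109.5 lb; ignition loss, Σ(batch × LOI) = 9.508 lb; yield, glass over the total, = 91.32%.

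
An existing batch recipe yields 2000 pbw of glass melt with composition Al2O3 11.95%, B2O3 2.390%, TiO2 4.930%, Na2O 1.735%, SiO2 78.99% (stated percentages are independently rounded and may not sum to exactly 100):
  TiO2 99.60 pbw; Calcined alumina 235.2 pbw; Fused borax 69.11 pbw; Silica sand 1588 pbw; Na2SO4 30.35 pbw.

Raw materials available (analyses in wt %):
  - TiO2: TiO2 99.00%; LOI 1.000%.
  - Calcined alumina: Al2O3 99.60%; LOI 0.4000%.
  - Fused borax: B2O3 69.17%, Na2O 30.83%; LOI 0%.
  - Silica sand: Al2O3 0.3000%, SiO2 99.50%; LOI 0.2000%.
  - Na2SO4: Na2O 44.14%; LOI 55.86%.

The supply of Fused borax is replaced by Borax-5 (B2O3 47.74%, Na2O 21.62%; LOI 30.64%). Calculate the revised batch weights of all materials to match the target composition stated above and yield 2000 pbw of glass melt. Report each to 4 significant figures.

Revised batch per 2000 pbw glass melt:
  TiO2: 99.60 pbw
  Calcined alumina: 235.2 pbw
  Borax-5: 100.1 pbw
  Silica sand: 1588 pbw
  Na2SO4: 29.57 pbw
Total batch = 2052 pbw; LOI loss = 52.30 pbw

Intermediates are printed (rounded to four significant figures) alongside each step. Exact precision is kept in every operation; exactly one rounding lands on each reported value — all derived quantities, which include net glass mass, ignition loss, the five compositions, the totals, yield, are carried in full float precision, as they appear in problem or answer, starting from the weights per 2000 pbw of glass.
Per-oxide target masses for 2000 pbw glass melt:
  Al2O3: 11.95% × 2000 = 239.0 pbw
  B2O3: 2.390% × 2000 = 47.80 pbw
  TiO2: 4.930% × 2000 = 98.60 pbw
  Na2O: 1.735% × 2000 = 34.70 pbw
  SiO2: 78.99% × 2000 = 1580 pbw
Oxide-by-oxide audit given the weights on record, versus the basis set out (sum by sum, the targets are met net of answer rounding effects):
  Al2O3: 235.2·0.9960 + 1588·0.003000 = 239.0 pbw (target 239.0 pbw)
  B2O3: 100.1·0.4774 = 47.79 pbw (target 47.80 pbw)
  TiO2: 99.60·0.9900 = 98.60 pbw (target 98.60 pbw)
  Na2O: 100.1·0.2162 + 29.57·0.4414 = 34.69 pbw (target 34.70 pbw)
  SiO2: 1588·0.9950 = 1580 pbw (target 1580 pbw)
The glass-mass cross-check: net batch after ignition = 2000 pbw (the targets, summed, come to 2000 pbw; with the basis standing at 2000 pbw — deltas are rounding alone).
Batch grand total — Σ batch = 2052 pbw; loss to ignition Σ batch·LOI = 52.30 pbw; the yield ratio, glass ÷ batch: 97.45%.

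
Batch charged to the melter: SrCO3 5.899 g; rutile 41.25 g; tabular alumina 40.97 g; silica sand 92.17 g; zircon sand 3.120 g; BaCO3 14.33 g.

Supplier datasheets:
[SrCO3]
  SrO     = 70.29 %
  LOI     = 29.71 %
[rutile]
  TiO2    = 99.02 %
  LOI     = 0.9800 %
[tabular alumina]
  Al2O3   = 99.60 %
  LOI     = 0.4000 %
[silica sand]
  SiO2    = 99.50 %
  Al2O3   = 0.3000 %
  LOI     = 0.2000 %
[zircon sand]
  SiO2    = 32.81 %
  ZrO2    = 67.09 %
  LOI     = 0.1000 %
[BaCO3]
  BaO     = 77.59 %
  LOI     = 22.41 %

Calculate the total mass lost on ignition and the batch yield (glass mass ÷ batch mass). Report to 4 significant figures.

LOI loss = 5.720 g; glass = 192.0 g; yield = 97.11%

Values along the way appear rounded to 4 significant digits in the working. The working math holds full precision at every stage. Each reported figure includes exactly one rounding. All derived quantities (six oxide percentages, yield, net glass mass, totals, LOI) are re-derived in full float precision starting from the weights on 192.0 g of glass as written in either problem or answer.
LOI of each material in turn:
  SrCO3: 5.899 × 0.2971 = 1.753 g
  rutile: 41.25 × 0.009800 = 0.4042 g
  tabular alumina: 40.97 × 0.004000 = 0.1639 g
  silica sand: 92.17 × 0.002000 = 0.1843 g
  zircon sand: 3.120 × 0.001000 = 0.003120 g
  BaCO3: 14.33 × 0.2241 = 3.211 g
Total LOI = 5.720 g
Glass = batch − LOI = 197.7 − 5.720 = 192.0 g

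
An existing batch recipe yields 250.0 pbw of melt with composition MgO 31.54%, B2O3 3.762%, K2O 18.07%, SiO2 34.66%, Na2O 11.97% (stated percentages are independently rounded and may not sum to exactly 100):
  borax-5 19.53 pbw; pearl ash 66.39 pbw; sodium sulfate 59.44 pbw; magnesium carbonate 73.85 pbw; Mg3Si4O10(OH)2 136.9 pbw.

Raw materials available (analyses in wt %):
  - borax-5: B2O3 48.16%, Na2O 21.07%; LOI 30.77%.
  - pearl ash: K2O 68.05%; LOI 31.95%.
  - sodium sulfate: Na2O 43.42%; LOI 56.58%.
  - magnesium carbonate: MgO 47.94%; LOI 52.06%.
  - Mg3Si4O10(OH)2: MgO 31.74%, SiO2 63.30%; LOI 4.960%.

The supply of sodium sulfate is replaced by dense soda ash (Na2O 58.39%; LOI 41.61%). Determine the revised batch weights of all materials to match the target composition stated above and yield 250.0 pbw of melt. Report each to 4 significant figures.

Revised batch per 250.0 pbw melt:
  borax-5: 19.53 pbw
  pearl ash: 66.39 pbw
  dense soda ash: 44.20 pbw
  magnesium carbonate: 73.85 pbw
  Mg3Si4O10(OH)2: 136.9 pbw
Total batch = 340.9 pbw; LOI loss = 90.85 pbw

Intermediates are displayed rounded to four significant digits within the worked lines; every computation holds full precision at each step; every reported value takes a single rounding; all derived quantities, which include ignition loss, the totals, yield, the five compositions, net glass mass, are re-derived at exact precision, exactly as shown in the problem or answer text, from the batch weights per 250.0 pbw of glass.
Target masses of each oxide per 250.0 pbw melt:
  MgO: 31.54% × 250.0 = 78.85 pbw
  B2O3: 3.762% × 250.0 = 9.405 pbw
  K2O: 18.07% × 250.0 = 45.18 pbw
  SiO2: 34.66% × 250.0 = 86.65 pbw
  Na2O: 11.97% × 250.0 = 29.92 pbw
Oxide-by-oxide audit given the weights on record, against the basis in use (target by target, the sums agree modulo rounding of the values):
  MgO: 73.85·0.4794 + 136.9·0.3174 = 78.86 pbw (target 78.85 pbw)
  B2O3: 19.53·0.4816 = 9.406 pbw (target 9.405 pbw)
  K2O: 66.39·0.6805 = 45.18 pbw (target 45.18 pbw)
  SiO2: 136.9·0.6330 = 86.66 pbw (target 86.65 pbw)
  Na2O: 19.53·0.2107 + 44.20·0.5839 = 29.92 pbw (target 29.92 pbw)
Glass-mass sanity pass: total charge less LOI = 250.0 pbw (targets for the oxides total 250.0 pbw; the stated basis being 250.0 pbw — a pure rounding effect).
Whole-batch sum: Σ batch = 340.9 pbw; loss to ignition Σ batch·LOI = 90.85 pbw; yield = glass ÷ total batch = 73.35%.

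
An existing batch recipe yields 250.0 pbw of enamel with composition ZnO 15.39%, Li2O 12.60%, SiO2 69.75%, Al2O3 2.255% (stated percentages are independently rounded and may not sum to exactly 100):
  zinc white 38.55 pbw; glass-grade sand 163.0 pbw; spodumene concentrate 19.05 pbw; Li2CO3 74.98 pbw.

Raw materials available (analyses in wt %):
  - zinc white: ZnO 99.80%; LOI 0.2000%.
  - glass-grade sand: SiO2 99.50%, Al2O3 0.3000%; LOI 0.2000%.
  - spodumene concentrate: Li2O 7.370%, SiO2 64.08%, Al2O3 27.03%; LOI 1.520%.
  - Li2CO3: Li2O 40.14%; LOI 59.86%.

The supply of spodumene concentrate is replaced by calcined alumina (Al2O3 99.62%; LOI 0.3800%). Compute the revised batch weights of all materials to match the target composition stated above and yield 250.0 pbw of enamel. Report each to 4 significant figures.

Revised batch per 250.0 pbw enamel:
  zinc white: 38.55 pbw
  glass-grade sand: 175.3 pbw
  calcined alumina: 5.131 pbw
  Li2CO3: 78.48 pbw
Total batch = 297.5 pbw; LOI loss = 47.43 pbw

Intermediates are printed, rounded to four significant digits, between the steps — the working math maintains full float precision through the solve; each reported result takes a single rounding — the derived quantities, including four oxide percentages, the totals, yield, net glass mass, ignition loss, are computed using the weight values per 250.0 pbw of glass at full precision as quoted within the question or the answer.
Oxide-by-oxide targets in 250.0 pbw enamel:
  ZnO: 15.39% × 250.0 = 38.48 pbw
  Li2O: 12.60% × 250.0 = 31.50 pbw
  SiO2: 69.75% × 250.0 = 174.4 pbw
  Al2O3: 2.255% × 250.0 = 5.638 pbw
Oxide-by-oxide audit using the reported weights, relative to the basis at hand (summed amounts equal target values exact up to rounding of places):
  ZnO: 38.55·0.9980 = 38.47 pbw (target 38.48 pbw)
  Li2O: 78.48·0.4014 = 31.50 pbw (target 31.50 pbw)
  SiO2: 175.3·0.9950 = 174.4 pbw (target 174.4 pbw)
  Al2O3: 175.3·0.003000 + 5.131·0.9962 = 5.637 pbw (target 5.638 pbw)
Auditing the glass mass value: the batch minus its LOI: 250.0 pbw (per-oxide target masses sum to 250.0 pbw; basis as stated: 250.0 pbw — any gap is answer rounding).
Batch total: Σ batch = 297.5 pbw; the LOI term Σ batch·LOI equals 47.43 pbw; glass ÷ batch gives a yield of 84.06%.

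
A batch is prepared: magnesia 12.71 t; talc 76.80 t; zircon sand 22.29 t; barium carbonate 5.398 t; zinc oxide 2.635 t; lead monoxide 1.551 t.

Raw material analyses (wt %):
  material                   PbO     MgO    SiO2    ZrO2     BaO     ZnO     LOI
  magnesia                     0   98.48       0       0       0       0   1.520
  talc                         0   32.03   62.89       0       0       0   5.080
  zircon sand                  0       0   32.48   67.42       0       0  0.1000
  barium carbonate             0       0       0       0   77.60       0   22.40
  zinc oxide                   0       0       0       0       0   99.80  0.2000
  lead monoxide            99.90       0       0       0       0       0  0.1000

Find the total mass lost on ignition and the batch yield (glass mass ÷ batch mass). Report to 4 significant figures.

LOI loss = 5.333 t; glass = 116.1 t; yield = 95.61%

Each numeric step holds full float precision at all times — intermediates appear, with 4-significant-digit rounding, alongside each step. Every reported value takes exactly one rounding; derived quantities (totals, the yield, LOI, the six compositions, net glass mass) are recomputed using the weight values for 116.1 t of glass at full precision as quoted within the question or the answer.
Each material's LOI contribution:
  magnesia: 12.71 × 0.01520 = 0.1932 t
  talc: 76.80 × 0.05080 = 3.901 t
  zircon sand: 22.29 × 0.001000 = 0.02229 t
  barium carbonate: 5.398 × 0.2240 = 1.209 t
  zinc oxide: 2.635 × 0.002000 = 0.005270 t
  lead monoxide: 1.551 × 0.001000 = 0.001551 t
Total LOI = 5.333 t
Glass = batch − LOI = 121.4 − 5.333 = 116.1 t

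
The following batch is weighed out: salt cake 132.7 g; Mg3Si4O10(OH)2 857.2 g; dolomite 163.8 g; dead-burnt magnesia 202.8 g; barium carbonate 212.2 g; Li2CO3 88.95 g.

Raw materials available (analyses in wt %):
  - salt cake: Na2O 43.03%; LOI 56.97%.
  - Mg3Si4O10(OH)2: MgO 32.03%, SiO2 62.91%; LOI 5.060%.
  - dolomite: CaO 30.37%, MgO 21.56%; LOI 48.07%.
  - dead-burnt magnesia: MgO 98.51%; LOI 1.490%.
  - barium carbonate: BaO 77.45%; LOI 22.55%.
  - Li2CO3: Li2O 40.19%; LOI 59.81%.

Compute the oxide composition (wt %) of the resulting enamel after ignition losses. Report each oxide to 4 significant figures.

The intermediate values are rounded off to 4 significant figures when displayed — full precision is held all the way through; a single rounding produces every reported number; the derived quantities (the totals, net glass mass, ignition loss, yield, six oxide percentages) are computed using the weight values for 1356 g of glass in exact precision as written in problem or answer.
Delivered oxide masses:
  CaO: 163.8·0.3037 = 49.75 g
  BaO: 212.2·0.7745 = 164.3 g
  MgO: 857.2·0.3203 + 163.8·0.2156 + 202.8·0.9851 = 509.7 g
  SiO2: 857.2·0.6291 = 539.3 g
  Na2O: 132.7·0.4303 = 57.10 g
  Li2O: 88.95·0.4019 = 35.75 g
LOI: 132.7·0.5697 + 857.2·0.05060 + 163.8·0.4807 + 202.8·0.01490 + 212.2·0.2255 + 88.95·0.5981 = 301.8 g
batch − LOI leaves glass = 1658 − 301.8 = 1356 g (= Σ oxide masses)
each wt % is 100 × oxide ÷ glass

Glass mass = 1356 g (batch 1658 − LOI 301.8).
Composition: CaO 3.669%, BaO 12.12%, MgO 37.59%, SiO2 39.77%, Na2O 4.211%, Li2O 2.637%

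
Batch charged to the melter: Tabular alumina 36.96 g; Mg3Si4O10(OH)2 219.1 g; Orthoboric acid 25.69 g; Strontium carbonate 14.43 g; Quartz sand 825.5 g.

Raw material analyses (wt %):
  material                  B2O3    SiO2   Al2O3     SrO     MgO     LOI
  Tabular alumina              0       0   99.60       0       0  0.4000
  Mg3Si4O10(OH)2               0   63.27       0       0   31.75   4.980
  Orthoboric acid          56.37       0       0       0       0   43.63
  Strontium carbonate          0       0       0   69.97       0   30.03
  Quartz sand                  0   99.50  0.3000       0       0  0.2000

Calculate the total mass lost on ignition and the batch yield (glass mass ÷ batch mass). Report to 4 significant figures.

LOI loss = 28.25 g; glass = 1093 g; yield = 97.48%

Each numeric step maintains full float precision from start to finish — working values are shown (rounded to 4 significant figures) alongside each step; every reported result includes exactly one rounding — derived quantities are rebuilt using the weight values on 1093 g of glass at exact precision (glass mass, LOI, the totals, five oxide percentages, yield), as they appear in the question or the answer.
Per-material ignition loss:
  Tabular alumina: 36.96 × 0.004000 = 0.1478 g
  Mg3Si4O10(OH)2: 219.1 × 0.04980 = 10.91 g
  Orthoboric acid: 25.69 × 0.4363 = 11.21 g
  Strontium carbonate: 14.43 × 0.3003 = 4.333 g
  Quartz sand: 825.5 × 0.002000 = 1.651 g
Total LOI = 28.25 g
Glass = batch − LOI = 1122 − 28.25 = 1093 g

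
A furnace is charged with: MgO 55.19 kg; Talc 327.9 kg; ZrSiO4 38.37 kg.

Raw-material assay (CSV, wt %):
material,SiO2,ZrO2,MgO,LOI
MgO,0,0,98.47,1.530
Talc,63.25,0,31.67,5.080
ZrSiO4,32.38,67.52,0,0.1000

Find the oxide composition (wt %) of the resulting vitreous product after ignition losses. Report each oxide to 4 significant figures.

The working math runs at exact precision in all steps; the intermediate values are printed, rounded to 4 significant digits, when written out — every reported result is rounded only once; the derived quantities (the yield, net glass mass, ignition loss, the three compositions, the totals) are carried starting from the weights for 403.9 kg of glass at exact precision as they appear in problem or answer.
Mass of each oxide from the mix:
  SiO2: 327.9·0.6325 + 38.37·0.3238 = 219.8 kg
  ZrO2: 38.37·0.6752 = 25.91 kg
  MgO: 55.19·0.9847 + 327.9·0.3167 = 158.2 kg
LOI: 55.19·0.01530 + 327.9·0.05080 + 38.37·0.001000 = 17.54 kg
batch − LOI leaves glass = 421.5 − 17.54 = 403.9 kg (equal to the oxide-mass sum)
wt % = 100 × oxide mass / glass mass

Glass mass = 403.9 kg (batch 421.5 − LOI 17.54).
Composition: SiO2 54.42%, ZrO2 6.414%, MgO 39.16%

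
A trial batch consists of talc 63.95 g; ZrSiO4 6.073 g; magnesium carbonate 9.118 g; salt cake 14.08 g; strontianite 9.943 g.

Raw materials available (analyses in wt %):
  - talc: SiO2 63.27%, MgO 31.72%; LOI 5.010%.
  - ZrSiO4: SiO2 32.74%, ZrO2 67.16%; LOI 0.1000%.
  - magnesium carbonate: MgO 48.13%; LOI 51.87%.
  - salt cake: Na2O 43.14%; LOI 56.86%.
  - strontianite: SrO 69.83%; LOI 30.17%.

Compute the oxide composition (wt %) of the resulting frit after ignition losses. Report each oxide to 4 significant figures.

Glass mass = 84.22 g (batch 103.2 − LOI 18.95).
Composition: SiO2 50.40%, ZrO2 4.843%, SrO 8.244%, Na2O 7.212%, MgO 29.30%

Mid-chain values are displayed (rounded to 4 significant figures) in the working; each numeric step keeps full precision through the solve. Exactly one rounding lands on each reported value — derived quantities are re-derived starting from the weights per 84.22 g of glass in exact precision (totals, the yield, LOI, five oxide percentages, glass mass), as quoted within the problem or the answer.
Oxide-by-oxide delivered mass:
  SiO2: 63.95·0.6327 + 6.073·0.3274 = 42.45 g
  ZrO2: 6.073·0.6716 = 4.079 g
  SrO: 9.943·0.6983 = 6.943 g
  Na2O: 14.08·0.4314 = 6.074 g
  MgO: 63.95·0.3172 + 9.118·0.4813 = 24.67 g
LOI: 63.95·0.05010 + 6.073·0.001000 + 9.118·0.5187 + 14.08·0.5686 + 9.943·0.3017 = 18.95 g
Glass mass = batch − LOI = 103.2 − 18.95 = 84.22 g (consistent with Σ oxide mass)
wt % = 100 × oxide mass / glass mass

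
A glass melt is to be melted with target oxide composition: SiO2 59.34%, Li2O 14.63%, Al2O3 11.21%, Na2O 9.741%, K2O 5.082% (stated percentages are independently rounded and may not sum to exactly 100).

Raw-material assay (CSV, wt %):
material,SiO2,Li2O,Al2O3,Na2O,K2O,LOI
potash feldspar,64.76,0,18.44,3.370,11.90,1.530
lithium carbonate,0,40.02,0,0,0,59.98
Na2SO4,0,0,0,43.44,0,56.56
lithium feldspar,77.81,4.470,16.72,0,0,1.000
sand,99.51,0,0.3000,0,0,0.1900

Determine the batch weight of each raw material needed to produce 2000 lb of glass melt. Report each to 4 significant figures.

In-progress results appear (rounded to four significant figures) between the steps; exact precision is carried at every stage. Each reported figure is rounded just once — all derived quantities, which include ignition loss, glass mass, yield, five oxide percentages, the totals, are recomputed at full precision, as they appear in either problem or answer, using the weight values on 2000 lb of glass.
Target masses of each oxide per 2000 lb glass melt:
  SiO2: 59.34% × 2000 = 1187 lb
  Li2O: 14.63% × 2000 = 292.6 lb
  Al2O3: 11.21% × 2000 = 224.2 lb
  Na2O: 9.741% × 2000 = 194.8 lb
  K2O: 5.082% × 2000 = 101.6 lb
Sums-versus-targets review with the batch weights as given, for the quoted basis mass (sum by sum, the targets are met given rounding of the digits):
  SiO2: 854.1·0.6476 + 393.0·0.7781 + 329.5·0.9951 = 1187 lb (target 1187 lb)
  Li2O: 687.2·0.4002 + 393.0·0.04470 = 292.6 lb (target 292.6 lb)
  Al2O3: 854.1·0.1844 + 393.0·0.1672 + 329.5·0.003000 = 224.2 lb (target 224.2 lb)
  Na2O: 854.1·0.03370 + 382.2·0.4344 = 194.8 lb (target 194.8 lb)
  K2O: 854.1·0.1190 = 101.6 lb (target 101.6 lb)
Auditing the glass mass value: batch total minus LOI = 2000 lb (summing oxide targets gives 2000 lb; the stated basis being 2000 lb — any gap is answer rounding).
Adding the batch up: Σ batch = 2646 lb; ignition loss, Σ(batch × LOI) = 646.0 lb; glass ÷ batch gives a yield of 75.59%.

Batch per 2000 lb glass melt:
  potash feldspar: 854.1 lb
  lithium carbonate: 687.2 lb
  Na2SO4: 382.2 lb
  lithium feldspar: 393.0 lb
  sand: 329.5 lb
Total batch = 2646 lb; LOI loss = 646.0 lb; yield = 75.59%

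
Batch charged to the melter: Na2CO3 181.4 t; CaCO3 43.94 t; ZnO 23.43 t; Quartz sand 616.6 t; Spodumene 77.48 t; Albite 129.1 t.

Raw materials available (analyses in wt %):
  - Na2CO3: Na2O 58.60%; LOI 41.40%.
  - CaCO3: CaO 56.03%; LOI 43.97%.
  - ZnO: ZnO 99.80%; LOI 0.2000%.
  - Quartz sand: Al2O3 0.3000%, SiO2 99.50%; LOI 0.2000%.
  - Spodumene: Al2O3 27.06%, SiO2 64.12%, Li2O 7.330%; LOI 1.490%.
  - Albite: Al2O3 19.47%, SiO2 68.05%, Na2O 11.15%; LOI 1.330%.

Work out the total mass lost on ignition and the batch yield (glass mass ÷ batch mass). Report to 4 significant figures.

LOI loss = 98.57 t; glass = 973.4 t; yield = 90.80%

All internal work keeps full precision through every step — rounding to 4 significant figures extends to every mid-chain value as printed; each reported figure sees exactly one rounding — derived quantities, which include the six compositions, net glass mass, totals, yield, ignition loss, are recomputed at full precision, as given in the question or the answer, using the weight values for 973.4 t of glass.
Loss on ignition, line by line:
  Na2CO3: 181.4 × 0.4140 = 75.10 t
  CaCO3: 43.94 × 0.4397 = 19.32 t
  ZnO: 23.43 × 0.002000 = 0.04686 t
  Quartz sand: 616.6 × 0.002000 = 1.233 t
  Spodumene: 77.48 × 0.01490 = 1.154 t
  Albite: 129.1 × 0.01330 = 1.717 t
Total LOI = 98.57 t
Glass = batch − LOI = 1072 − 98.57 = 973.4 t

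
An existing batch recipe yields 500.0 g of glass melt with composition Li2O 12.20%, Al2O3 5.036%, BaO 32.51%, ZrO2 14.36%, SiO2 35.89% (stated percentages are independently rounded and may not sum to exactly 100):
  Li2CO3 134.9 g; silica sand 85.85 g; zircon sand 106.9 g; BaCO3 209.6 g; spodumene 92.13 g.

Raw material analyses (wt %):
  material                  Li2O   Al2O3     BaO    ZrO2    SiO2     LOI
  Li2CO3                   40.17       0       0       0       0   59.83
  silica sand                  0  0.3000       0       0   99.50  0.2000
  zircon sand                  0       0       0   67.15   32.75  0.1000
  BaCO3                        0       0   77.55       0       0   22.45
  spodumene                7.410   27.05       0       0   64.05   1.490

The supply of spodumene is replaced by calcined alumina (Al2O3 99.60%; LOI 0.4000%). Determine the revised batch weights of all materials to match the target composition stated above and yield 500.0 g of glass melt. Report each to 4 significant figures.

Revised batch per 500.0 g glass melt:
  Li2CO3: 151.9 g
  silica sand: 145.2 g
  zircon sand: 106.9 g
  BaCO3: 209.6 g
  calcined alumina: 24.84 g
Total batch = 638.4 g; LOI loss = 138.4 g

The intermediate values appear, with 4-significant-figure rounding, between the steps — all internal work maintains full float precision in every operation — each reported result carries a single rounding. Derived quantities, including ignition loss, five oxide percentages, totals, net glass mass, the yield, are recomputed using the weight values on 500.0 g of glass in full precision as set out in the problem or the answer.
The oxide mass targets at 500.0 g glass melt:
  Li2O: 12.20% × 500.0 = 61.00 g
  Al2O3: 5.036% × 500.0 = 25.18 g
  BaO: 32.51% × 500.0 = 162.5 g
  ZrO2: 14.36% × 500.0 = 71.80 g
  SiO2: 35.89% × 500.0 = 179.4 g
Oxide-by-oxide audit per the reported batch figures, on the stated basis (delivered sums recover each target net of answer rounding effects):
  Li2O: 151.9·0.4017 = 61.02 g (target 61.00 g)
  Al2O3: 145.2·0.003000 + 24.84·0.9960 = 25.18 g (target 25.18 g)
  BaO: 209.6·0.7755 = 162.5 g (target 162.5 g)
  ZrO2: 106.9·0.6715 = 71.78 g (target 71.80 g)
  SiO2: 145.2·0.9950 + 106.9·0.3275 = 179.5 g (target 179.4 g)
Glass-mass bookkeeping: net batch after ignition = 500.0 g (targets for the oxides total 500.0 g; stated basis 500.0 g — deltas are rounding alone).
Adding the batch up: Σ batch = 638.4 g; ignition loss, Σ(batch × LOI) = 138.4 g; yield = glass ÷ total batch = 78.32%.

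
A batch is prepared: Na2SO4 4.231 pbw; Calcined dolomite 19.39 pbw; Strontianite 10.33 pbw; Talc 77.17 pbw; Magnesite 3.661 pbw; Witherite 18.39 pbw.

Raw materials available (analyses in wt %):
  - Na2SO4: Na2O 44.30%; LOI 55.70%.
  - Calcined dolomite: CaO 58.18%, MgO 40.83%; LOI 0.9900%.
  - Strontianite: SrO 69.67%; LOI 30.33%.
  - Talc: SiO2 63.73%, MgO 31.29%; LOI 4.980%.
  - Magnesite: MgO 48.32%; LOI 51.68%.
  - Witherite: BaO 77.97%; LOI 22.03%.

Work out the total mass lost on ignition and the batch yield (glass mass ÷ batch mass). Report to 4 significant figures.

All arithmetic holds full precision from start to finish — mid-chain values are shown rounded to four significant digits — every reported result carries a single rounding. The derived quantities (ignition loss, yield, the six compositions, the totals, net glass mass) are rebuilt using the weight values at 117.7 pbw of glass in full float precision, as written in the question or the answer.
Ignition loss by material:
  Na2SO4: 4.231 × 0.5570 = 2.357 pbw
  Calcined dolomite: 19.39 × 0.009900 = 0.1920 pbw
  Strontianite: 10.33 × 0.3033 = 3.133 pbw
  Talc: 77.17 × 0.04980 = 3.843 pbw
  Magnesite: 3.661 × 0.5168 = 1.892 pbw
  Witherite: 18.39 × 0.2203 = 4.051 pbw
Total LOI = 15.47 pbw
Glass = batch − LOI = 133.2 − 15.47 = 117.7 pbw

LOI loss = 15.47 pbw; glass = 117.7 pbw; yield = 88.38%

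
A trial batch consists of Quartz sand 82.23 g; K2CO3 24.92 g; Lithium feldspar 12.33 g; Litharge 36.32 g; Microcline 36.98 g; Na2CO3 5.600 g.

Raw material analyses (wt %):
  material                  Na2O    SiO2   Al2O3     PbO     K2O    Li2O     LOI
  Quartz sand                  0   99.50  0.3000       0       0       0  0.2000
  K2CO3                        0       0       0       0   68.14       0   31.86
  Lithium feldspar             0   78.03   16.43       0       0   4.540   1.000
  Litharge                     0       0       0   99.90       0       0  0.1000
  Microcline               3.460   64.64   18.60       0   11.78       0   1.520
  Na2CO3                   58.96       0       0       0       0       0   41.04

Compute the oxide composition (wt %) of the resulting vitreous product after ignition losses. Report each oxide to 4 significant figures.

In-progress results appear rounded off to 4 significant digits within the worked lines — the working math keeps full precision all the way through. Every reported figure undergoes a single rounding — the derived quantities (the yield, the totals, net glass mass, ignition loss, six oxide percentages) are carried starting from the weights per 187.3 g of glass in exact precision, exactly as shown in the problem or answer text.
Oxide masses out of the charge:
  Na2O: 36.98·0.03460 + 5.600·0.5896 = 4.581 g
  SiO2: 82.23·0.9950 + 12.33·0.7803 + 36.98·0.6464 = 115.3 g
  Al2O3: 82.23·0.003000 + 12.33·0.1643 + 36.98·0.1860 = 9.151 g
  PbO: 36.32·0.9990 = 36.28 g
  K2O: 24.92·0.6814 + 36.98·0.1178 = 21.34 g
  Li2O: 12.33·0.04540 = 0.5598 g
LOI: 82.23·0.002000 + 24.92·0.3186 + 12.33·0.01000 + 36.32·0.001000 + 36.98·0.01520 + 5.600·0.4104 = 11.12 g
Glass = total batch minus LOI = 198.4 − 11.12 = 187.3 g (= the summed oxide contributions)
wt %: oxide over glass, times 100

Glass mass = 187.3 g (batch 198.4 − LOI 11.12).
Composition: Na2O 2.447%, SiO2 61.60%, Al2O3 4.887%, PbO 19.38%, K2O 11.39%, Li2O 0.2989%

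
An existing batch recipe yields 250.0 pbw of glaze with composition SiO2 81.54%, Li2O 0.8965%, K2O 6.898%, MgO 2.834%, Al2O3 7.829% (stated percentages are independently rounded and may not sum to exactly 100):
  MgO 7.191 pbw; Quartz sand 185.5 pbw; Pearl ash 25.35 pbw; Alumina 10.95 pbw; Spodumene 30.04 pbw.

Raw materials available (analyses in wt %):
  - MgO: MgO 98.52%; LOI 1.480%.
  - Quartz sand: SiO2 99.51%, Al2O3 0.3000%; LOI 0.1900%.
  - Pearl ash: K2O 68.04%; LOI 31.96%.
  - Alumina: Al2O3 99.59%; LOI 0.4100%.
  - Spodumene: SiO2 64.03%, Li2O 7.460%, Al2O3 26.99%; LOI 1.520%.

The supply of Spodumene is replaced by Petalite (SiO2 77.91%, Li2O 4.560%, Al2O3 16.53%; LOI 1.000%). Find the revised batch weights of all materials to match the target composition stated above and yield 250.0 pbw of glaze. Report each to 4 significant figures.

All arithmetic runs at exact precision throughout; the intermediate values are displayed, rounded to four significant figures, when written out — exactly one rounding is applied to every reported result. All derived quantities, including glass mass, totals, yield, ignition loss, the five compositions, are carried starting from the weights per 250.0 pbw of glass in full float precision, as set out in the problem or answer text.
The oxide mass targets at 250.0 pbw glaze:
  SiO2: 81.54% × 250.0 = 203.8 pbw
  Li2O: 0.8965% × 250.0 = 2.241 pbw
  K2O: 6.898% × 250.0 = 17.24 pbw
  MgO: 2.834% × 250.0 = 7.085 pbw
  Al2O3: 7.829% × 250.0 = 19.57 pbw
Per-oxide balance check using the reported weights, at the basis given (summed amounts equal target values modulo rounding of the values):
  SiO2: 166.4·0.9951 + 49.15·0.7791 = 203.9 pbw (target 203.8 pbw)
  Li2O: 49.15·0.04560 = 2.241 pbw (target 2.241 pbw)
  K2O: 25.35·0.6804 = 17.25 pbw (target 17.24 pbw)
  MgO: 7.191·0.9852 = 7.085 pbw (target 7.085 pbw)
  Al2O3: 166.4·0.003000 + 10.99·0.9959 + 49.15·0.1653 = 19.57 pbw (target 19.57 pbw)
Glass mass check: total batch − LOI = 250.0 pbw (per-oxide target masses sum to 250.0 pbw; versus the stated basis of 250.0 pbw — differing by rounding only).
Total batch = Σ batch = 259.1 pbw; Σ batch·LOI gives LOI loss = 9.061 pbw; yield, glass over the total, = 96.50%.

Revised batch per 250.0 pbw glaze:
  MgO: 7.191 pbw
  Quartz sand: 166.4 pbw
  Pearl ash: 25.35 pbw
  Alumina: 10.99 pbw
  Petalite: 49.15 pbw
Total batch = 259.1 pbw; LOI loss = 9.061 pbw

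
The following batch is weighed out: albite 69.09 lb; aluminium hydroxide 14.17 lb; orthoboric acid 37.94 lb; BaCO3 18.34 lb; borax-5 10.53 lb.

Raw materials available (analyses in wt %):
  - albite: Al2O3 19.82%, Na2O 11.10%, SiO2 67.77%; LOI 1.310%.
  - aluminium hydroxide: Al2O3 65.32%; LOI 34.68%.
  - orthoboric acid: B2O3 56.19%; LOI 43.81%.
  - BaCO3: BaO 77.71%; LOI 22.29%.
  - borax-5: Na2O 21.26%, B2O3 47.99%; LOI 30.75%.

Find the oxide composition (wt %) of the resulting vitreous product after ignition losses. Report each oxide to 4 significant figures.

Glass mass = 120.3 lb (batch 150.1 − LOI 29.77).
Composition: Al2O3 19.08%, Na2O 8.236%, SiO2 38.92%, BaO 11.85%, B2O3 21.92%

Working values are shown, rounded to four significant figures, on the page; every computation holds exact precision at all times — every reported result includes exactly one rounding — derived quantities (yield, the five compositions, totals, net glass mass, LOI) are re-derived at exact precision using the weight values per 120.3 lb of glass precisely as stated by question or answer.
Oxide-by-oxide delivered mass:
  Al2O3: 69.09·0.1982 + 14.17·0.6532 = 22.95 lb
  Na2O: 69.09·0.1110 + 10.53·0.2126 = 9.908 lb
  SiO2: 69.09·0.6777 = 46.82 lb
  BaO: 18.34·0.7771 = 14.25 lb
  B2O3: 37.94·0.5619 + 10.53·0.4799 = 26.37 lb
LOI: 69.09·0.01310 + 14.17·0.3468 + 37.94·0.4381 + 18.34·0.2229 + 10.53·0.3075 = 29.77 lb
Glass = total batch minus LOI = 150.1 − 29.77 = 120.3 lb (equal to the oxide-mass sum)
each wt % is 100 × oxide ÷ glass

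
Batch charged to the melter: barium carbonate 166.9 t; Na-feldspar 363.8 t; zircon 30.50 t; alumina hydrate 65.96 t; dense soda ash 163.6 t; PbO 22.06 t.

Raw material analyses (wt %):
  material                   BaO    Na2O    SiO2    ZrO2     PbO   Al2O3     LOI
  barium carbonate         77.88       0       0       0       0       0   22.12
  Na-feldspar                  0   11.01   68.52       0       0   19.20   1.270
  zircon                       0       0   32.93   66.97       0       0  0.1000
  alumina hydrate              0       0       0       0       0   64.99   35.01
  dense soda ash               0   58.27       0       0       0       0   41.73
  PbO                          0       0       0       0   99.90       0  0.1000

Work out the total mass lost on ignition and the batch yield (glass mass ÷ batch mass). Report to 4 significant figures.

All internal work runs at full precision through every step — rounding to four significant figures extends to every working value as printed — each reported value is rounded exactly once — derived quantities (the six compositions, the totals, net glass mass, ignition loss, yield) are recomputed from the weighed amounts per 679.9 t of glass in full precision, precisely as stated by the problem or the answer.
Ignition loss by material:
  barium carbonate: 166.9 × 0.2212 = 36.92 t
  Na-feldspar: 363.8 × 0.01270 = 4.620 t
  zircon: 30.50 × 0.001000 = 0.03050 t
  alumina hydrate: 65.96 × 0.3501 = 23.09 t
  dense soda ash: 163.6 × 0.4173 = 68.27 t
  PbO: 22.06 × 0.001000 = 0.02206 t
Total LOI = 133.0 t
Glass = batch − LOI = 812.8 − 133.0 = 679.9 t

LOI loss = 133.0 t; glass = 679.9 t; yield = 83.64%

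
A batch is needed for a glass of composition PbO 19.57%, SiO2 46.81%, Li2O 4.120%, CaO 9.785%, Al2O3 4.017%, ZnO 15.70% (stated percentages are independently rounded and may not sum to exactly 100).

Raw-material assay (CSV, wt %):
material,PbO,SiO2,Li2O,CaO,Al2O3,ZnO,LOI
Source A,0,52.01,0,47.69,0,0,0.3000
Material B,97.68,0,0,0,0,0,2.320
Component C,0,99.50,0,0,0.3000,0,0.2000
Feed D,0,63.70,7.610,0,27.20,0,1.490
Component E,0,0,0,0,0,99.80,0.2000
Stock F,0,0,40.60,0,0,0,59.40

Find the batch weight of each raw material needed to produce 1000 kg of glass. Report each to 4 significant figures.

Batch per 1000 kg glass:
  Source A: 205.2 kg
  Material B: 200.3 kg
  Component C: 270.6 kg
  Feed D: 144.7 kg
  Component E: 157.3 kg
  Stock F: 74.36 kg
Total batch = 1052 kg; LOI loss = 52.44 kg; yield = 95.02%

Each numeric step holds full float precision in every operation — the intermediate values are shown rounded to four significant digits on the page. A single rounding yields each reported number — all derived quantities (totals, yield, glass mass, the six compositions, LOI) are carried at full precision starting from the weights at 1000 kg of glass precisely as stated by the problem or the answer.
Target oxide masses per 1000 kg glass:
  PbO: 19.57% × 1000 = 195.7 kg
  SiO2: 46.81% × 1000 = 468.1 kg
  Li2O: 4.120% × 1000 = 41.20 kg
  CaO: 9.785% × 1000 = 97.85 kg
  Al2O3: 4.017% × 1000 = 40.17 kg
  ZnO: 15.70% × 1000 = 157.0 kg
Oxide-by-oxide audit on the weights just shown, at the basis given (every target is met by its sum inside rounding margins):
  PbO: 200.3·0.9768 = 195.7 kg (target 195.7 kg)
  SiO2: 205.2·0.5201 + 270.6·0.9950 + 144.7·0.6370 = 468.1 kg (target 468.1 kg)
  Li2O: 144.7·0.07610 + 74.36·0.4060 = 41.20 kg (target 41.20 kg)
  CaO: 205.2·0.4769 = 97.86 kg (target 97.85 kg)
  Al2O3: 270.6·0.003000 + 144.7·0.2720 = 40.17 kg (target 40.17 kg)
  ZnO: 157.3·0.9980 = 157.0 kg (target 157.0 kg)
Glass-mass bookkeeping: net batch after ignition = 1000 kg (targets for the oxides total 1000 kg; stated basis 1000 kg — deltas are rounding alone).
Batch grand total — Σ batch = 1052 kg; the LOI term Σ batch·LOI equals 52.44 kg; as yield: glass ÷ batch → 95.02%.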